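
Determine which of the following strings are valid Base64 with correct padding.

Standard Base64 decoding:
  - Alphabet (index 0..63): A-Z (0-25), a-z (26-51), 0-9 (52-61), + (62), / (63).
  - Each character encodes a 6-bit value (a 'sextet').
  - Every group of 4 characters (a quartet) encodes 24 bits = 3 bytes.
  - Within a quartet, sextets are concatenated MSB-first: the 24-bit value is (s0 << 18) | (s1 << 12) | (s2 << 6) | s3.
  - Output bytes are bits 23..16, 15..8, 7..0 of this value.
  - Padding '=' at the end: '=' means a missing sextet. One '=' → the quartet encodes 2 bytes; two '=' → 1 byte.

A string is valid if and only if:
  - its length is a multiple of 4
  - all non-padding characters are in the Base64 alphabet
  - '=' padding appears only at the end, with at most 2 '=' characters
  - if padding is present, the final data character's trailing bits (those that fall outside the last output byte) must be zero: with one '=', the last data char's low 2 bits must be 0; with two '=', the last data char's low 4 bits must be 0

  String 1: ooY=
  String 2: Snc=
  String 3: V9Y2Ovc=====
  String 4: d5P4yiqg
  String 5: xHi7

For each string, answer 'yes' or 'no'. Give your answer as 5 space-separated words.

Answer: yes yes no yes yes

Derivation:
String 1: 'ooY=' → valid
String 2: 'Snc=' → valid
String 3: 'V9Y2Ovc=====' → invalid (5 pad chars (max 2))
String 4: 'd5P4yiqg' → valid
String 5: 'xHi7' → valid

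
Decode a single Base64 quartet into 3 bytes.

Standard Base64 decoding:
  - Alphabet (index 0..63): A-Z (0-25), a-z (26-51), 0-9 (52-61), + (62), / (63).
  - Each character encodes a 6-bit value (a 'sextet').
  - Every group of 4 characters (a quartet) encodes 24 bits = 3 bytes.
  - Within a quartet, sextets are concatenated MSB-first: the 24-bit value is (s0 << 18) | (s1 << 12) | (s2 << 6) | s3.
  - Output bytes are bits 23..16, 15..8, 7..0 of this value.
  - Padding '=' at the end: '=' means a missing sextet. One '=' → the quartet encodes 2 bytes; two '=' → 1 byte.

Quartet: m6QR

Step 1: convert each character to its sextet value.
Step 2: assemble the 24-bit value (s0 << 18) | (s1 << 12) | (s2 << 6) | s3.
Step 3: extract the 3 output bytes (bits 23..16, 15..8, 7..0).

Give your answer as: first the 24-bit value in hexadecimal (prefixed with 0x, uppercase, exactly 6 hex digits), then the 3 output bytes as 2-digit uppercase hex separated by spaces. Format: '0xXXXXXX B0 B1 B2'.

Answer: 0x9BA411 9B A4 11

Derivation:
Sextets: m=38, 6=58, Q=16, R=17
24-bit: (38<<18) | (58<<12) | (16<<6) | 17
      = 0x980000 | 0x03A000 | 0x000400 | 0x000011
      = 0x9BA411
Bytes: (v>>16)&0xFF=9B, (v>>8)&0xFF=A4, v&0xFF=11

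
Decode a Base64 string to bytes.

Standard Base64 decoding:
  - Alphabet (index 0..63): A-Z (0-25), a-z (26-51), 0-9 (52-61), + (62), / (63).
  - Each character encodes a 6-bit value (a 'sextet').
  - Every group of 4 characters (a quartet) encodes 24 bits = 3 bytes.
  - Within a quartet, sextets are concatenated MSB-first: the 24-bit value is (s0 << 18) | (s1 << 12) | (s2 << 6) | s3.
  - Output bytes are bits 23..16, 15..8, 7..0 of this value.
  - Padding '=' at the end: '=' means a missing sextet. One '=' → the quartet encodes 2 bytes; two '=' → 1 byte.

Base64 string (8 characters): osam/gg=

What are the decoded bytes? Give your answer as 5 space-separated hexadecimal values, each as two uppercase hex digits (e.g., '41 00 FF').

Answer: A2 C6 A6 FE 08

Derivation:
After char 0 ('o'=40): chars_in_quartet=1 acc=0x28 bytes_emitted=0
After char 1 ('s'=44): chars_in_quartet=2 acc=0xA2C bytes_emitted=0
After char 2 ('a'=26): chars_in_quartet=3 acc=0x28B1A bytes_emitted=0
After char 3 ('m'=38): chars_in_quartet=4 acc=0xA2C6A6 -> emit A2 C6 A6, reset; bytes_emitted=3
After char 4 ('/'=63): chars_in_quartet=1 acc=0x3F bytes_emitted=3
After char 5 ('g'=32): chars_in_quartet=2 acc=0xFE0 bytes_emitted=3
After char 6 ('g'=32): chars_in_quartet=3 acc=0x3F820 bytes_emitted=3
Padding '=': partial quartet acc=0x3F820 -> emit FE 08; bytes_emitted=5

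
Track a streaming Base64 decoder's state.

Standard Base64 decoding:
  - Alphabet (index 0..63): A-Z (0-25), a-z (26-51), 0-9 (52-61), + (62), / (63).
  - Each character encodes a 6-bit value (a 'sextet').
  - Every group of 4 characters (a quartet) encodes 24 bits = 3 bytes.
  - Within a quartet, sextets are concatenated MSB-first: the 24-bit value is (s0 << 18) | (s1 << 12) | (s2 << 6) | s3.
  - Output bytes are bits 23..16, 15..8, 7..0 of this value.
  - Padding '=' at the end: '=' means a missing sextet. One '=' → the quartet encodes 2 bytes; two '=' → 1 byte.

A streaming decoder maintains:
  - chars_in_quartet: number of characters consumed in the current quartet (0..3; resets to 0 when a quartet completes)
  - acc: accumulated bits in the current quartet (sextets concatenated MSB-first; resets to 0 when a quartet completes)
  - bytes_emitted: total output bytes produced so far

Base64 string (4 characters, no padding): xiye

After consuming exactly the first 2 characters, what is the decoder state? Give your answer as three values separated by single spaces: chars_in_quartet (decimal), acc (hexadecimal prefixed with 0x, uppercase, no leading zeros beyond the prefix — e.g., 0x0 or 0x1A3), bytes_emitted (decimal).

Answer: 2 0xC62 0

Derivation:
After char 0 ('x'=49): chars_in_quartet=1 acc=0x31 bytes_emitted=0
After char 1 ('i'=34): chars_in_quartet=2 acc=0xC62 bytes_emitted=0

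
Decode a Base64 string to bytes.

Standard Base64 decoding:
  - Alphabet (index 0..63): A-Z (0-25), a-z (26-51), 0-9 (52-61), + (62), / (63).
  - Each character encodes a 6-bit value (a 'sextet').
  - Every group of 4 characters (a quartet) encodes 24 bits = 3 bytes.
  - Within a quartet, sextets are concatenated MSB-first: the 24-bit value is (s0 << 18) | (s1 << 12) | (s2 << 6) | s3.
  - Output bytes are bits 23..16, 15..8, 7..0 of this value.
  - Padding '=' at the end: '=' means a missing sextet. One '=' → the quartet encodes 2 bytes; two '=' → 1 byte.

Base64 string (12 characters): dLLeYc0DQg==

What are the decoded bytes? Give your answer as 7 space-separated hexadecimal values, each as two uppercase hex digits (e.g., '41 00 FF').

Answer: 74 B2 DE 61 CD 03 42

Derivation:
After char 0 ('d'=29): chars_in_quartet=1 acc=0x1D bytes_emitted=0
After char 1 ('L'=11): chars_in_quartet=2 acc=0x74B bytes_emitted=0
After char 2 ('L'=11): chars_in_quartet=3 acc=0x1D2CB bytes_emitted=0
After char 3 ('e'=30): chars_in_quartet=4 acc=0x74B2DE -> emit 74 B2 DE, reset; bytes_emitted=3
After char 4 ('Y'=24): chars_in_quartet=1 acc=0x18 bytes_emitted=3
After char 5 ('c'=28): chars_in_quartet=2 acc=0x61C bytes_emitted=3
After char 6 ('0'=52): chars_in_quartet=3 acc=0x18734 bytes_emitted=3
After char 7 ('D'=3): chars_in_quartet=4 acc=0x61CD03 -> emit 61 CD 03, reset; bytes_emitted=6
After char 8 ('Q'=16): chars_in_quartet=1 acc=0x10 bytes_emitted=6
After char 9 ('g'=32): chars_in_quartet=2 acc=0x420 bytes_emitted=6
Padding '==': partial quartet acc=0x420 -> emit 42; bytes_emitted=7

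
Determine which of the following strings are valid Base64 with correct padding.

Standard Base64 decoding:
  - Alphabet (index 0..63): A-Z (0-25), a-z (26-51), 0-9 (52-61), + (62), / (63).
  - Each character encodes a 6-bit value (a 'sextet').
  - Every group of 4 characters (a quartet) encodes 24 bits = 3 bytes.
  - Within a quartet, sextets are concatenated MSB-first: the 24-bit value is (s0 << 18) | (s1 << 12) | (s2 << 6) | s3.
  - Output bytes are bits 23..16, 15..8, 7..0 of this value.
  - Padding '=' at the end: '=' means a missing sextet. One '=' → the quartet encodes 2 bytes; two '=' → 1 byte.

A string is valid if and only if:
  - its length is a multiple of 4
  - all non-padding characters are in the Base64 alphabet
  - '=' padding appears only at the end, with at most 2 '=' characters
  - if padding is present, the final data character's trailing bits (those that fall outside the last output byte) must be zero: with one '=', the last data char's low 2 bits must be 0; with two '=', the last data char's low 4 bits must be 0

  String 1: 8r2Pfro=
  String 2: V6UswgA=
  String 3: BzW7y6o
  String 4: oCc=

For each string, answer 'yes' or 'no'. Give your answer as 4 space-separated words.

Answer: yes yes no yes

Derivation:
String 1: '8r2Pfro=' → valid
String 2: 'V6UswgA=' → valid
String 3: 'BzW7y6o' → invalid (len=7 not mult of 4)
String 4: 'oCc=' → valid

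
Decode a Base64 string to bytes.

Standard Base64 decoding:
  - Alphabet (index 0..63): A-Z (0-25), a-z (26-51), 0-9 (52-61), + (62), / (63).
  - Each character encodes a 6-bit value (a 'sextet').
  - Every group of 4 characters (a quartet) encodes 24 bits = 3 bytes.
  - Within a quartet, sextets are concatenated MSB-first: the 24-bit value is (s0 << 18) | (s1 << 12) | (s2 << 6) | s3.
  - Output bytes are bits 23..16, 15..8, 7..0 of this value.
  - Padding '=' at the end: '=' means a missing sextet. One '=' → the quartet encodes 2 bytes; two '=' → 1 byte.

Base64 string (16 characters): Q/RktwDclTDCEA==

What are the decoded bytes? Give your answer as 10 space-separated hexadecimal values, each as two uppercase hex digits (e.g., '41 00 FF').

Answer: 43 F4 64 B7 00 DC 95 30 C2 10

Derivation:
After char 0 ('Q'=16): chars_in_quartet=1 acc=0x10 bytes_emitted=0
After char 1 ('/'=63): chars_in_quartet=2 acc=0x43F bytes_emitted=0
After char 2 ('R'=17): chars_in_quartet=3 acc=0x10FD1 bytes_emitted=0
After char 3 ('k'=36): chars_in_quartet=4 acc=0x43F464 -> emit 43 F4 64, reset; bytes_emitted=3
After char 4 ('t'=45): chars_in_quartet=1 acc=0x2D bytes_emitted=3
After char 5 ('w'=48): chars_in_quartet=2 acc=0xB70 bytes_emitted=3
After char 6 ('D'=3): chars_in_quartet=3 acc=0x2DC03 bytes_emitted=3
After char 7 ('c'=28): chars_in_quartet=4 acc=0xB700DC -> emit B7 00 DC, reset; bytes_emitted=6
After char 8 ('l'=37): chars_in_quartet=1 acc=0x25 bytes_emitted=6
After char 9 ('T'=19): chars_in_quartet=2 acc=0x953 bytes_emitted=6
After char 10 ('D'=3): chars_in_quartet=3 acc=0x254C3 bytes_emitted=6
After char 11 ('C'=2): chars_in_quartet=4 acc=0x9530C2 -> emit 95 30 C2, reset; bytes_emitted=9
After char 12 ('E'=4): chars_in_quartet=1 acc=0x4 bytes_emitted=9
After char 13 ('A'=0): chars_in_quartet=2 acc=0x100 bytes_emitted=9
Padding '==': partial quartet acc=0x100 -> emit 10; bytes_emitted=10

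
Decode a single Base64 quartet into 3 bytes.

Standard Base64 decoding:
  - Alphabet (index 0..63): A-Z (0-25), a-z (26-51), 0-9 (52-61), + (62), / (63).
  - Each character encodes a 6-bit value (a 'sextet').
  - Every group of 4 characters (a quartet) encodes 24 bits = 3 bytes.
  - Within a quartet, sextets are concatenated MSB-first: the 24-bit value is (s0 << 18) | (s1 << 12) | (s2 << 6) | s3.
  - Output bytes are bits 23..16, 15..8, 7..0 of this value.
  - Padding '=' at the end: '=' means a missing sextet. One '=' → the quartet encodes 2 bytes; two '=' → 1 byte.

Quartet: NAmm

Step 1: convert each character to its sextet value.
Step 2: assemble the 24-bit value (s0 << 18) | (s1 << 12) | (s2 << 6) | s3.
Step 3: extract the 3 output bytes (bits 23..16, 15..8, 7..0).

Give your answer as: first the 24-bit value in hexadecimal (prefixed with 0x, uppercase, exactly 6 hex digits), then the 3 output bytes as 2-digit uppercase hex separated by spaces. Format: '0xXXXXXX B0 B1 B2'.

Answer: 0x3409A6 34 09 A6

Derivation:
Sextets: N=13, A=0, m=38, m=38
24-bit: (13<<18) | (0<<12) | (38<<6) | 38
      = 0x340000 | 0x000000 | 0x000980 | 0x000026
      = 0x3409A6
Bytes: (v>>16)&0xFF=34, (v>>8)&0xFF=09, v&0xFF=A6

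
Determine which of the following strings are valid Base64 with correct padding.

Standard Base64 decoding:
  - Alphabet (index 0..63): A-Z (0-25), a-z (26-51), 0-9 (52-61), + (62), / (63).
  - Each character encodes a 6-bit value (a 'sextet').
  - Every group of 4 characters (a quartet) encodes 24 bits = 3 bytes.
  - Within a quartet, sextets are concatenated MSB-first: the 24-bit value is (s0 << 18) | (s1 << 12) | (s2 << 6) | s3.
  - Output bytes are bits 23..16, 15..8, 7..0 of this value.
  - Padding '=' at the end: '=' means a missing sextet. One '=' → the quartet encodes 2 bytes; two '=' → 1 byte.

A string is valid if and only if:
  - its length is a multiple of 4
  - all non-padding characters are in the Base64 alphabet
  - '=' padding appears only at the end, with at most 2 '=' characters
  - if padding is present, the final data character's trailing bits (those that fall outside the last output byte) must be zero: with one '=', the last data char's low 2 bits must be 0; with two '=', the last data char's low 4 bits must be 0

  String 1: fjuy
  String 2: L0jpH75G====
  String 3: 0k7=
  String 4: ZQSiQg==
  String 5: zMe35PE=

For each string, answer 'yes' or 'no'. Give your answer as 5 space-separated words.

String 1: 'fjuy' → valid
String 2: 'L0jpH75G====' → invalid (4 pad chars (max 2))
String 3: '0k7=' → invalid (bad trailing bits)
String 4: 'ZQSiQg==' → valid
String 5: 'zMe35PE=' → valid

Answer: yes no no yes yes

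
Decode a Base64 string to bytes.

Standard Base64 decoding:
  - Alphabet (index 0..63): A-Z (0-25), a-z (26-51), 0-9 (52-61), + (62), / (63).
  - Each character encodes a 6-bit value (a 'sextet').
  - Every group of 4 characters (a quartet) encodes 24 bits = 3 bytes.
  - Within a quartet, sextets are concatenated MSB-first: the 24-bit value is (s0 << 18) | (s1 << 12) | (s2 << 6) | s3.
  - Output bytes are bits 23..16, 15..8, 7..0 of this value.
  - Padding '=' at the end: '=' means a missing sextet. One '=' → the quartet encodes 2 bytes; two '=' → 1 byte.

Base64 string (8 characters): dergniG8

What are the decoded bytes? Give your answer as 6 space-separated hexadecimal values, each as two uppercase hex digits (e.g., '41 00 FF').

Answer: 75 EA E0 9E 21 BC

Derivation:
After char 0 ('d'=29): chars_in_quartet=1 acc=0x1D bytes_emitted=0
After char 1 ('e'=30): chars_in_quartet=2 acc=0x75E bytes_emitted=0
After char 2 ('r'=43): chars_in_quartet=3 acc=0x1D7AB bytes_emitted=0
After char 3 ('g'=32): chars_in_quartet=4 acc=0x75EAE0 -> emit 75 EA E0, reset; bytes_emitted=3
After char 4 ('n'=39): chars_in_quartet=1 acc=0x27 bytes_emitted=3
After char 5 ('i'=34): chars_in_quartet=2 acc=0x9E2 bytes_emitted=3
After char 6 ('G'=6): chars_in_quartet=3 acc=0x27886 bytes_emitted=3
After char 7 ('8'=60): chars_in_quartet=4 acc=0x9E21BC -> emit 9E 21 BC, reset; bytes_emitted=6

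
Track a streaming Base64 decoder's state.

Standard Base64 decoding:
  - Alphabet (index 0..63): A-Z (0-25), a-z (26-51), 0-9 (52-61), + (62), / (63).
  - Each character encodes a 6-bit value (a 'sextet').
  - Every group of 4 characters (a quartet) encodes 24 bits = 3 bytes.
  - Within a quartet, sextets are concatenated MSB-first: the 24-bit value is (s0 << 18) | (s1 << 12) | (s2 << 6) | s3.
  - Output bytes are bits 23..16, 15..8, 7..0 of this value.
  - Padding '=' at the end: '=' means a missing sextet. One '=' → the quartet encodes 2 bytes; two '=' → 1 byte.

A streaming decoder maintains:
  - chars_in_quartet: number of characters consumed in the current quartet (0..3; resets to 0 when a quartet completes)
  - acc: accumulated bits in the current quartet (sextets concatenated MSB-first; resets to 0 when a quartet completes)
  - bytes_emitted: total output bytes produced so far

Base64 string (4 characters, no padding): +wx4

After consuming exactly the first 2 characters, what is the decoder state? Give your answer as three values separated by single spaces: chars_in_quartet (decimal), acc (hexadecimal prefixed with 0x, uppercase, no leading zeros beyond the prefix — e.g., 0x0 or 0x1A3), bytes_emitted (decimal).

After char 0 ('+'=62): chars_in_quartet=1 acc=0x3E bytes_emitted=0
After char 1 ('w'=48): chars_in_quartet=2 acc=0xFB0 bytes_emitted=0

Answer: 2 0xFB0 0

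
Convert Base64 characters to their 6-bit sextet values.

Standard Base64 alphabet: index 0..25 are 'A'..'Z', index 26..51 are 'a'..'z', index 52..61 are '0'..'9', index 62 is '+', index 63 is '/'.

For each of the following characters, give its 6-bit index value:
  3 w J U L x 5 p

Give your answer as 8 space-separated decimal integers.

Answer: 55 48 9 20 11 49 57 41

Derivation:
'3': 0..9 range, 52 + ord('3') − ord('0') = 55
'w': a..z range, 26 + ord('w') − ord('a') = 48
'J': A..Z range, ord('J') − ord('A') = 9
'U': A..Z range, ord('U') − ord('A') = 20
'L': A..Z range, ord('L') − ord('A') = 11
'x': a..z range, 26 + ord('x') − ord('a') = 49
'5': 0..9 range, 52 + ord('5') − ord('0') = 57
'p': a..z range, 26 + ord('p') − ord('a') = 41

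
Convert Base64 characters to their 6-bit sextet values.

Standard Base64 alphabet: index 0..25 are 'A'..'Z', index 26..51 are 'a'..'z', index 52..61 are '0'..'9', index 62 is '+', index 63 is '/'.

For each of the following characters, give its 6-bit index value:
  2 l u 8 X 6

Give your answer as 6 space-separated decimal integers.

'2': 0..9 range, 52 + ord('2') − ord('0') = 54
'l': a..z range, 26 + ord('l') − ord('a') = 37
'u': a..z range, 26 + ord('u') − ord('a') = 46
'8': 0..9 range, 52 + ord('8') − ord('0') = 60
'X': A..Z range, ord('X') − ord('A') = 23
'6': 0..9 range, 52 + ord('6') − ord('0') = 58

Answer: 54 37 46 60 23 58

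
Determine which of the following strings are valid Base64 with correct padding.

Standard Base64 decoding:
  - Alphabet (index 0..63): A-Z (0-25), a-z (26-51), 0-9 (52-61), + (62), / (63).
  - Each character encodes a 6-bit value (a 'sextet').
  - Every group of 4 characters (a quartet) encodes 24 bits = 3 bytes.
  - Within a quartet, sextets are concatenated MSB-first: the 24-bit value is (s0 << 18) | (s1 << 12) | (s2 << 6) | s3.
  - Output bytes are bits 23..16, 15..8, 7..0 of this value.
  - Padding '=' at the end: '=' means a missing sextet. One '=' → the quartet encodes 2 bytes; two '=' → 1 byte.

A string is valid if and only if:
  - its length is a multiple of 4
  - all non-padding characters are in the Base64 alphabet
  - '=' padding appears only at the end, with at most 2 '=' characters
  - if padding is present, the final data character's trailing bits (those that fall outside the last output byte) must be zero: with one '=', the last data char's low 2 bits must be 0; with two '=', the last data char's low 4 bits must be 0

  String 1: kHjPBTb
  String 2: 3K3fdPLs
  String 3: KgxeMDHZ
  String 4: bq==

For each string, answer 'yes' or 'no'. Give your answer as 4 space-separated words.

String 1: 'kHjPBTb' → invalid (len=7 not mult of 4)
String 2: '3K3fdPLs' → valid
String 3: 'KgxeMDHZ' → valid
String 4: 'bq==' → invalid (bad trailing bits)

Answer: no yes yes no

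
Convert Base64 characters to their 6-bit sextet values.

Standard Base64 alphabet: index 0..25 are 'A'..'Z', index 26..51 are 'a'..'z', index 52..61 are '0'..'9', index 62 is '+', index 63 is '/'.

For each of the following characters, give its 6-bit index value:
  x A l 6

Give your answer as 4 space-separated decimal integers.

'x': a..z range, 26 + ord('x') − ord('a') = 49
'A': A..Z range, ord('A') − ord('A') = 0
'l': a..z range, 26 + ord('l') − ord('a') = 37
'6': 0..9 range, 52 + ord('6') − ord('0') = 58

Answer: 49 0 37 58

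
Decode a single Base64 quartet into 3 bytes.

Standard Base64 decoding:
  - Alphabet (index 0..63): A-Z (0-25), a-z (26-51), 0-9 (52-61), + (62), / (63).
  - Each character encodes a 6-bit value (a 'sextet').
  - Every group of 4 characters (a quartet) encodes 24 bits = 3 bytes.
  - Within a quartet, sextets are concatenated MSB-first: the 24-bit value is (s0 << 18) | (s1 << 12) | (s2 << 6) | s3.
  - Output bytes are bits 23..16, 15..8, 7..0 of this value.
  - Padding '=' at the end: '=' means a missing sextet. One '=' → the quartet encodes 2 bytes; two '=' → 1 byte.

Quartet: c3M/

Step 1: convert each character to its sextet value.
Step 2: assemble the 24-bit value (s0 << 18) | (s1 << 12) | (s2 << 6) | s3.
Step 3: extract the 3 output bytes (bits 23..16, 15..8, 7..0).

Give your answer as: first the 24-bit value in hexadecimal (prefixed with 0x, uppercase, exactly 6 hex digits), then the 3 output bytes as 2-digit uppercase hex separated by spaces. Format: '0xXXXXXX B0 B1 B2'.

Answer: 0x73733F 73 73 3F

Derivation:
Sextets: c=28, 3=55, M=12, /=63
24-bit: (28<<18) | (55<<12) | (12<<6) | 63
      = 0x700000 | 0x037000 | 0x000300 | 0x00003F
      = 0x73733F
Bytes: (v>>16)&0xFF=73, (v>>8)&0xFF=73, v&0xFF=3F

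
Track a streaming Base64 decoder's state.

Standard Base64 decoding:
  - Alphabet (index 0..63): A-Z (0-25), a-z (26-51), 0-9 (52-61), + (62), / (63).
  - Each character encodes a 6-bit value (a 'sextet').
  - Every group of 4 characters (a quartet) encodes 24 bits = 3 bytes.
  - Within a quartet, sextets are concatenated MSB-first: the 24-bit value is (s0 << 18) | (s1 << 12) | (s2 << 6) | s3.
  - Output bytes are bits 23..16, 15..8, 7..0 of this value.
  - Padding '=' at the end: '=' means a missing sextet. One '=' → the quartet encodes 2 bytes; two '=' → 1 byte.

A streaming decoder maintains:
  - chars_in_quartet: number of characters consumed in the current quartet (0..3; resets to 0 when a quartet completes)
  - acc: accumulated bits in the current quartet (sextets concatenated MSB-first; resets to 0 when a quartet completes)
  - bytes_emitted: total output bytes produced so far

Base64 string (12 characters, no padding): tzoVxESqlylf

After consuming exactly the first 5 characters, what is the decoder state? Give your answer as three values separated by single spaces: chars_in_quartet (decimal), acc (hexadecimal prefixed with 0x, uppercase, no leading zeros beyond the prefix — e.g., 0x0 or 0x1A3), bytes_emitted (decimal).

Answer: 1 0x31 3

Derivation:
After char 0 ('t'=45): chars_in_quartet=1 acc=0x2D bytes_emitted=0
After char 1 ('z'=51): chars_in_quartet=2 acc=0xB73 bytes_emitted=0
After char 2 ('o'=40): chars_in_quartet=3 acc=0x2DCE8 bytes_emitted=0
After char 3 ('V'=21): chars_in_quartet=4 acc=0xB73A15 -> emit B7 3A 15, reset; bytes_emitted=3
After char 4 ('x'=49): chars_in_quartet=1 acc=0x31 bytes_emitted=3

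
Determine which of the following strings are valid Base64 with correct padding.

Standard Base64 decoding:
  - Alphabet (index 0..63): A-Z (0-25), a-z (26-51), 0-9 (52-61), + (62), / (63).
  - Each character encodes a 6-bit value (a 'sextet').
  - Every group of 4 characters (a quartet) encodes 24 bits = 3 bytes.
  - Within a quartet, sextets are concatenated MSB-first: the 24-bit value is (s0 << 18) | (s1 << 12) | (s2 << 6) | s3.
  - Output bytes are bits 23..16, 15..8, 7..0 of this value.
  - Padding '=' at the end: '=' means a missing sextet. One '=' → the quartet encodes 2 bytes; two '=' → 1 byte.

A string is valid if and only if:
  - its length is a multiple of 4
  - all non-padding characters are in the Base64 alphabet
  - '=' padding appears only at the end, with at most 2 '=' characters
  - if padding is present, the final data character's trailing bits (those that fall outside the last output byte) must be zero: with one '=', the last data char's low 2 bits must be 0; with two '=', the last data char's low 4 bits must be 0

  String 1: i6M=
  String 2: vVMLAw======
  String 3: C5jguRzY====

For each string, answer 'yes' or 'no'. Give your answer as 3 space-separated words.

String 1: 'i6M=' → valid
String 2: 'vVMLAw======' → invalid (6 pad chars (max 2))
String 3: 'C5jguRzY====' → invalid (4 pad chars (max 2))

Answer: yes no no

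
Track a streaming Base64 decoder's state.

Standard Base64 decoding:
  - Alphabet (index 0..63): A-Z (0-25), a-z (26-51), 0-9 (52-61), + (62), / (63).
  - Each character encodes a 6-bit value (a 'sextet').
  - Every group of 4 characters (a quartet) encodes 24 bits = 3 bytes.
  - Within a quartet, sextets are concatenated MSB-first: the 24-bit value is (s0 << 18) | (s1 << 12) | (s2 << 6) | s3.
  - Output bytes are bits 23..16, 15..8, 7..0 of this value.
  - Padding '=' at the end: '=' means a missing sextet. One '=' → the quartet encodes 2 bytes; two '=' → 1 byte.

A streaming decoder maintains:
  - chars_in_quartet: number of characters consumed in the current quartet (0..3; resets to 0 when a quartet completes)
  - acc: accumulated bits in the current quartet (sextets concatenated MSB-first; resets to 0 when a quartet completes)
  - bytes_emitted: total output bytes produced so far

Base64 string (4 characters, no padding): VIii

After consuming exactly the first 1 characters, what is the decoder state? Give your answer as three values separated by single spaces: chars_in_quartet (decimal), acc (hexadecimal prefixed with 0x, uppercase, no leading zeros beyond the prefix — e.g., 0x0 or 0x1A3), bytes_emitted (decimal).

After char 0 ('V'=21): chars_in_quartet=1 acc=0x15 bytes_emitted=0

Answer: 1 0x15 0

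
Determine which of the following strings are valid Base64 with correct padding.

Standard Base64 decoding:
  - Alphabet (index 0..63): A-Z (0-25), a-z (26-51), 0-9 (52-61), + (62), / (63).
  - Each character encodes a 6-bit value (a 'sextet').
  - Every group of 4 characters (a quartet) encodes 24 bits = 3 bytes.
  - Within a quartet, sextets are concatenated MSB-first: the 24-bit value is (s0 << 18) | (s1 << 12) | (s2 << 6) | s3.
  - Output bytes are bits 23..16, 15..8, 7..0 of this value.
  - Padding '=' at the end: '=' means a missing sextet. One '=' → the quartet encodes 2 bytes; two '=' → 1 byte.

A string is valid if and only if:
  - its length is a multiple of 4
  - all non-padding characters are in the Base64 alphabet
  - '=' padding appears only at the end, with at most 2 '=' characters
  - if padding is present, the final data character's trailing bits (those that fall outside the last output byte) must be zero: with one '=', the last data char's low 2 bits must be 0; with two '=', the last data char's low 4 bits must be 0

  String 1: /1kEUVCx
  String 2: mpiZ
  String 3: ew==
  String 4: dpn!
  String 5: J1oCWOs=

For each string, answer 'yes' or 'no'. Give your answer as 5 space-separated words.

Answer: yes yes yes no yes

Derivation:
String 1: '/1kEUVCx' → valid
String 2: 'mpiZ' → valid
String 3: 'ew==' → valid
String 4: 'dpn!' → invalid (bad char(s): ['!'])
String 5: 'J1oCWOs=' → valid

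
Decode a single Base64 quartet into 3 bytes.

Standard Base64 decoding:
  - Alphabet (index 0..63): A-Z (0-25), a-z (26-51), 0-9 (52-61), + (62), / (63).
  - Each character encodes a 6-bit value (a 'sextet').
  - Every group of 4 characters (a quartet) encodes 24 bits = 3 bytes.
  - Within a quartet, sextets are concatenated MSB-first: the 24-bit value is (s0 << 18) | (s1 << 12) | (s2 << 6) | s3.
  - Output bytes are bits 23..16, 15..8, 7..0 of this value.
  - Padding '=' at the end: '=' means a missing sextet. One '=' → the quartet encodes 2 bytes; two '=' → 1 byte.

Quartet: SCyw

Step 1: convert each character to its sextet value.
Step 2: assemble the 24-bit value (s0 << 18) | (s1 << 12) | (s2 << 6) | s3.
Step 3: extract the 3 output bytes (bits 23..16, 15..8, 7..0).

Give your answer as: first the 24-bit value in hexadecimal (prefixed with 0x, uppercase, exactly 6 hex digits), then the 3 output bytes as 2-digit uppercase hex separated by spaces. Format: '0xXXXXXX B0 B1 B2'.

Answer: 0x482CB0 48 2C B0

Derivation:
Sextets: S=18, C=2, y=50, w=48
24-bit: (18<<18) | (2<<12) | (50<<6) | 48
      = 0x480000 | 0x002000 | 0x000C80 | 0x000030
      = 0x482CB0
Bytes: (v>>16)&0xFF=48, (v>>8)&0xFF=2C, v&0xFF=B0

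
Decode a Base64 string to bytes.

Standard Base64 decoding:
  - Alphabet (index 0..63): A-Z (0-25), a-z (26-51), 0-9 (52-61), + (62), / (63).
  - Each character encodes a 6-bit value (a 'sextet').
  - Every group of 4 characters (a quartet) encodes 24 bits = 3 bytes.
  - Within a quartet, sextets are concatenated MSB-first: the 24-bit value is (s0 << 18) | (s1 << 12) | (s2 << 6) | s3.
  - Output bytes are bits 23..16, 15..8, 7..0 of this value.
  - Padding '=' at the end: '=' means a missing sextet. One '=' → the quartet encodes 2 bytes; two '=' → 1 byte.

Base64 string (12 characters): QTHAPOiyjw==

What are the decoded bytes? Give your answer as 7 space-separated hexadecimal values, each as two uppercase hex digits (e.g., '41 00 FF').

After char 0 ('Q'=16): chars_in_quartet=1 acc=0x10 bytes_emitted=0
After char 1 ('T'=19): chars_in_quartet=2 acc=0x413 bytes_emitted=0
After char 2 ('H'=7): chars_in_quartet=3 acc=0x104C7 bytes_emitted=0
After char 3 ('A'=0): chars_in_quartet=4 acc=0x4131C0 -> emit 41 31 C0, reset; bytes_emitted=3
After char 4 ('P'=15): chars_in_quartet=1 acc=0xF bytes_emitted=3
After char 5 ('O'=14): chars_in_quartet=2 acc=0x3CE bytes_emitted=3
After char 6 ('i'=34): chars_in_quartet=3 acc=0xF3A2 bytes_emitted=3
After char 7 ('y'=50): chars_in_quartet=4 acc=0x3CE8B2 -> emit 3C E8 B2, reset; bytes_emitted=6
After char 8 ('j'=35): chars_in_quartet=1 acc=0x23 bytes_emitted=6
After char 9 ('w'=48): chars_in_quartet=2 acc=0x8F0 bytes_emitted=6
Padding '==': partial quartet acc=0x8F0 -> emit 8F; bytes_emitted=7

Answer: 41 31 C0 3C E8 B2 8F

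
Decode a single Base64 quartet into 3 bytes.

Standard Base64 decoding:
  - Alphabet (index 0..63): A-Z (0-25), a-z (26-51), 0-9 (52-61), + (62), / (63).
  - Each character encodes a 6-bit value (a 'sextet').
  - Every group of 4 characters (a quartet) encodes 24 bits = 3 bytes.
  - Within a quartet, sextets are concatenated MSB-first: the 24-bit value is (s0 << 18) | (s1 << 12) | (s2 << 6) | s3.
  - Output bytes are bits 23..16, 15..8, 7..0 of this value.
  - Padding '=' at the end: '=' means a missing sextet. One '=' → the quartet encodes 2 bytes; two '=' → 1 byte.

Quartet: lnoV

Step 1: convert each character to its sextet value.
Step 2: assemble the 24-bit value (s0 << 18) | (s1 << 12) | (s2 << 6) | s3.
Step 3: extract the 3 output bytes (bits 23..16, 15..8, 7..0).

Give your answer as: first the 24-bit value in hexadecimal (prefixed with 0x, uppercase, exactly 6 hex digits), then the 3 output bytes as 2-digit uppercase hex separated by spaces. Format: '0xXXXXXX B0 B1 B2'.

Sextets: l=37, n=39, o=40, V=21
24-bit: (37<<18) | (39<<12) | (40<<6) | 21
      = 0x940000 | 0x027000 | 0x000A00 | 0x000015
      = 0x967A15
Bytes: (v>>16)&0xFF=96, (v>>8)&0xFF=7A, v&0xFF=15

Answer: 0x967A15 96 7A 15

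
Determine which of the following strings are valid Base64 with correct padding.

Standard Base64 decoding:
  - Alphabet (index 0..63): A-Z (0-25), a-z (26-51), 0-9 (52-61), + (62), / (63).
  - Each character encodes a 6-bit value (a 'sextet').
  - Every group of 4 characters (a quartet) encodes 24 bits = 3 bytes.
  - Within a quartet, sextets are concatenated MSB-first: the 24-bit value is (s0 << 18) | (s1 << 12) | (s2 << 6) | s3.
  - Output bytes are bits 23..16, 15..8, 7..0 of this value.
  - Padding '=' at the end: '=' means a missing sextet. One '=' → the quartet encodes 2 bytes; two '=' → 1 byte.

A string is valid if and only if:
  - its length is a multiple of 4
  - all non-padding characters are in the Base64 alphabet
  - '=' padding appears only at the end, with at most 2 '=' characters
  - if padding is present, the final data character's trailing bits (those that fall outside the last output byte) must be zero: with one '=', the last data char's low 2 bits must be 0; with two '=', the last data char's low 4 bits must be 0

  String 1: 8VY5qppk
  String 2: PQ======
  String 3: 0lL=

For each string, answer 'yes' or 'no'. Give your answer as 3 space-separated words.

Answer: yes no no

Derivation:
String 1: '8VY5qppk' → valid
String 2: 'PQ======' → invalid (6 pad chars (max 2))
String 3: '0lL=' → invalid (bad trailing bits)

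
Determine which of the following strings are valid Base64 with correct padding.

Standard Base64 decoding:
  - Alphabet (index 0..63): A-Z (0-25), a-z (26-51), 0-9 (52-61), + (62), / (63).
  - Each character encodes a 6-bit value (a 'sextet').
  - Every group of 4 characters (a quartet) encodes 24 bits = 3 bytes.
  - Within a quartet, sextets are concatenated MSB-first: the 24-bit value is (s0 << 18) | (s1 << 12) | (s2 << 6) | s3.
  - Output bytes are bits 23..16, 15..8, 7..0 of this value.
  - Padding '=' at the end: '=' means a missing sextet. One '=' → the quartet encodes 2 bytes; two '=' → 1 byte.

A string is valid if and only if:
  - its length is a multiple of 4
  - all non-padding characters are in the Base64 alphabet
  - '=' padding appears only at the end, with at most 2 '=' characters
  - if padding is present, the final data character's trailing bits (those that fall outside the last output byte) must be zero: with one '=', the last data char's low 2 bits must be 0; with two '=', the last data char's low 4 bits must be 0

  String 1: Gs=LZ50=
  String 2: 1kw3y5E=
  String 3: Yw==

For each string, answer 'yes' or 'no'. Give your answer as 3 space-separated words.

Answer: no yes yes

Derivation:
String 1: 'Gs=LZ50=' → invalid (bad char(s): ['=']; '=' in middle)
String 2: '1kw3y5E=' → valid
String 3: 'Yw==' → valid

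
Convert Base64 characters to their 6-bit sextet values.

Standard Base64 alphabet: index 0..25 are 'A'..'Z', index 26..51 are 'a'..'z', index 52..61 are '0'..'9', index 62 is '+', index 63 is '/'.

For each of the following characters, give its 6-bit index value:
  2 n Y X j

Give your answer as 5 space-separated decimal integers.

'2': 0..9 range, 52 + ord('2') − ord('0') = 54
'n': a..z range, 26 + ord('n') − ord('a') = 39
'Y': A..Z range, ord('Y') − ord('A') = 24
'X': A..Z range, ord('X') − ord('A') = 23
'j': a..z range, 26 + ord('j') − ord('a') = 35

Answer: 54 39 24 23 35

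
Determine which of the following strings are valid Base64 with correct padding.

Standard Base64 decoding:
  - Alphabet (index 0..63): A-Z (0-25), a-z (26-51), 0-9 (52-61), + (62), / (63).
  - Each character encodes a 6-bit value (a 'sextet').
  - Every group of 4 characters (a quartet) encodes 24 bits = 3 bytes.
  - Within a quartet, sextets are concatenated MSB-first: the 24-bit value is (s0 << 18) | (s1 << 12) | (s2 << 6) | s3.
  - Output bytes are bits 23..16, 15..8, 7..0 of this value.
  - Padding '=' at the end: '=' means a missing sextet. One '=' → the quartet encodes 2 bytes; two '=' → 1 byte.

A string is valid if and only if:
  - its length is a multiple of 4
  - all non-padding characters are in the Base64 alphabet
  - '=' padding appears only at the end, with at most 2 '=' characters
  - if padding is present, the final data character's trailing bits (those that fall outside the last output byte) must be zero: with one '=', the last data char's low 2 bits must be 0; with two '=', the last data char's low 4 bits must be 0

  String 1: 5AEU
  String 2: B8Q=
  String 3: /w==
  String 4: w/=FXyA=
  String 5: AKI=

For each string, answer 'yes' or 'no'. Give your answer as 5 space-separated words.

String 1: '5AEU' → valid
String 2: 'B8Q=' → valid
String 3: '/w==' → valid
String 4: 'w/=FXyA=' → invalid (bad char(s): ['=']; '=' in middle)
String 5: 'AKI=' → valid

Answer: yes yes yes no yes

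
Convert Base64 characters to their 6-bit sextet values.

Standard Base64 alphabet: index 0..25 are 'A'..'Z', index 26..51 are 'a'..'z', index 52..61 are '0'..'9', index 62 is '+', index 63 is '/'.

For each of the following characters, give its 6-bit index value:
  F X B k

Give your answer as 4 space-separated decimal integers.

Answer: 5 23 1 36

Derivation:
'F': A..Z range, ord('F') − ord('A') = 5
'X': A..Z range, ord('X') − ord('A') = 23
'B': A..Z range, ord('B') − ord('A') = 1
'k': a..z range, 26 + ord('k') − ord('a') = 36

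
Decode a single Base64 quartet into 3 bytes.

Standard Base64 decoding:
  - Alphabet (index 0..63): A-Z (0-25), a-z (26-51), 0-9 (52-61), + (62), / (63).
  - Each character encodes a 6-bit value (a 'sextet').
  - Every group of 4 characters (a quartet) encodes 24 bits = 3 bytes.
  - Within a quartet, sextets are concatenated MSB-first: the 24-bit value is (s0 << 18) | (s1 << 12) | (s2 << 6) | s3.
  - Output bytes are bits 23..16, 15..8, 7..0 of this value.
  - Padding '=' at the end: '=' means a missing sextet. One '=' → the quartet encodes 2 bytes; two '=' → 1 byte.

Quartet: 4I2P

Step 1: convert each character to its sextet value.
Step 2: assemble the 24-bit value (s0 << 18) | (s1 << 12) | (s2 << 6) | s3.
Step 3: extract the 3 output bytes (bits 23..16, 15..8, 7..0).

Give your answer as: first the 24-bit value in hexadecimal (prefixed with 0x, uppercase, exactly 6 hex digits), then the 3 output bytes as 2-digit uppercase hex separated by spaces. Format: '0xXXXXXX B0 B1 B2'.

Sextets: 4=56, I=8, 2=54, P=15
24-bit: (56<<18) | (8<<12) | (54<<6) | 15
      = 0xE00000 | 0x008000 | 0x000D80 | 0x00000F
      = 0xE08D8F
Bytes: (v>>16)&0xFF=E0, (v>>8)&0xFF=8D, v&0xFF=8F

Answer: 0xE08D8F E0 8D 8F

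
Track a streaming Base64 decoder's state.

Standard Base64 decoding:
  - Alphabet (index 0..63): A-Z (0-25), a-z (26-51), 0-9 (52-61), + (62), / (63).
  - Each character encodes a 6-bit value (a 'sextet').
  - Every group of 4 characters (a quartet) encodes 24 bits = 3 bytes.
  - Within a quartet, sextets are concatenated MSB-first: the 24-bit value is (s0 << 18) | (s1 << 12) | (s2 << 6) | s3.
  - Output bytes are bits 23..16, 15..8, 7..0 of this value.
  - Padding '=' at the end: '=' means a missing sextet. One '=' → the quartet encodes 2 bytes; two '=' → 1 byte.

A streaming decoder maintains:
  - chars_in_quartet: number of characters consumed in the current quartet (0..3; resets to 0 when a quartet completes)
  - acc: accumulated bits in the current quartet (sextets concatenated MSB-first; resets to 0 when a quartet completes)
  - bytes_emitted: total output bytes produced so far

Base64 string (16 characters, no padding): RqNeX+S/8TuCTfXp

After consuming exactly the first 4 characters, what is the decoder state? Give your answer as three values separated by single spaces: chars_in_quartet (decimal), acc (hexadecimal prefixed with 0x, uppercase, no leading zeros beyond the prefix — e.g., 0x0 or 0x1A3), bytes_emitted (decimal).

After char 0 ('R'=17): chars_in_quartet=1 acc=0x11 bytes_emitted=0
After char 1 ('q'=42): chars_in_quartet=2 acc=0x46A bytes_emitted=0
After char 2 ('N'=13): chars_in_quartet=3 acc=0x11A8D bytes_emitted=0
After char 3 ('e'=30): chars_in_quartet=4 acc=0x46A35E -> emit 46 A3 5E, reset; bytes_emitted=3

Answer: 0 0x0 3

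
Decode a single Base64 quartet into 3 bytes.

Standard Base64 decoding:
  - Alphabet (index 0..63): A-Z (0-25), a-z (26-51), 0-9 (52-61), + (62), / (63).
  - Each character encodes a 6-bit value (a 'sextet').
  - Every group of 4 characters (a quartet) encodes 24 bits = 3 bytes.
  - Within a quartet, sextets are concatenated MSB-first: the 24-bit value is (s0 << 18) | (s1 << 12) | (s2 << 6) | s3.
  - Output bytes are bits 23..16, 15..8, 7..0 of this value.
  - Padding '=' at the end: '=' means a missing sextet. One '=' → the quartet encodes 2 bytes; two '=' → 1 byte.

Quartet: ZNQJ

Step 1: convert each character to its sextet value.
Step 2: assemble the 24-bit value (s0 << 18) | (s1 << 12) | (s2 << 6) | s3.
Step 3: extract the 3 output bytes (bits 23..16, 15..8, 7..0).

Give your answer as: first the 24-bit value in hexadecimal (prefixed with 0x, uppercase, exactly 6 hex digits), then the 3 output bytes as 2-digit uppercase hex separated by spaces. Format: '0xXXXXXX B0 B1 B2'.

Answer: 0x64D409 64 D4 09

Derivation:
Sextets: Z=25, N=13, Q=16, J=9
24-bit: (25<<18) | (13<<12) | (16<<6) | 9
      = 0x640000 | 0x00D000 | 0x000400 | 0x000009
      = 0x64D409
Bytes: (v>>16)&0xFF=64, (v>>8)&0xFF=D4, v&0xFF=09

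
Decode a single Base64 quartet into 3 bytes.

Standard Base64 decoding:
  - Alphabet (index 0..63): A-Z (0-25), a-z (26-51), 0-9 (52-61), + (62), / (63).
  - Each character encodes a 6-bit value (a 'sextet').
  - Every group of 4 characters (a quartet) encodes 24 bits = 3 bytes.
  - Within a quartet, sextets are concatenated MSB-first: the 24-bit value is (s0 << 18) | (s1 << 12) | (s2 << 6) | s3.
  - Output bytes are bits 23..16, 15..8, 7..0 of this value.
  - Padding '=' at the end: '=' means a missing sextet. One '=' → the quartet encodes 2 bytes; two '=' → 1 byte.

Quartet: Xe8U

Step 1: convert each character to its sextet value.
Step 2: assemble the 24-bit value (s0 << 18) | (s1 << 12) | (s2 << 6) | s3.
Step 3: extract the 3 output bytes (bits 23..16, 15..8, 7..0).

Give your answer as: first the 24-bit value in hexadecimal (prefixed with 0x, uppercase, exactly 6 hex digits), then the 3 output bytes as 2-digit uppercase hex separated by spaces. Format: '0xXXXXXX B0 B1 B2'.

Sextets: X=23, e=30, 8=60, U=20
24-bit: (23<<18) | (30<<12) | (60<<6) | 20
      = 0x5C0000 | 0x01E000 | 0x000F00 | 0x000014
      = 0x5DEF14
Bytes: (v>>16)&0xFF=5D, (v>>8)&0xFF=EF, v&0xFF=14

Answer: 0x5DEF14 5D EF 14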